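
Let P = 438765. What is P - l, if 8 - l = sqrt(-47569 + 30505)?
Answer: 438757 + 6*I*sqrt(474) ≈ 4.3876e+5 + 130.63*I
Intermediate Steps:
l = 8 - 6*I*sqrt(474) (l = 8 - sqrt(-47569 + 30505) = 8 - sqrt(-17064) = 8 - 6*I*sqrt(474) ≈ 8.0 - 130.63*I)
P - l = 438765 - (8 - 6*I*sqrt(474)) = 438765 + (-8 + 6*I*sqrt(474)) = 438757 + 6*I*sqrt(474)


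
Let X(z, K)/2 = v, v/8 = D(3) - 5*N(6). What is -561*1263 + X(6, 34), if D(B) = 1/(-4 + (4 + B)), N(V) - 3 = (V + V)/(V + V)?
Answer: -2126573/3 ≈ -7.0886e+5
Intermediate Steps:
N(V) = 4 (N(V) = 3 + (V + V)/(V + V) = 3 + (2*V)/((2*V)) = 3 + (2*V)*(1/(2*V)) = 3 + 1 = 4)
D(B) = 1/B
v = -472/3 (v = 8*(1/3 - 5*4) = 8*(⅓ - 20) = 8*(-59/3) = -472/3 ≈ -157.33)
X(z, K) = -944/3 (X(z, K) = 2*(-472/3) = -944/3)
-561*1263 + X(6, 34) = -561*1263 - 944/3 = -708543 - 944/3 = -2126573/3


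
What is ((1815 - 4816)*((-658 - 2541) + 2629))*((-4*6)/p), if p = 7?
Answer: -41053680/7 ≈ -5.8648e+6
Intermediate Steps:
((1815 - 4816)*((-658 - 2541) + 2629))*((-4*6)/p) = ((1815 - 4816)*((-658 - 2541) + 2629))*(-4*6/7) = (-3001*(-3199 + 2629))*(-24*⅐) = -3001*(-570)*(-24/7) = 1710570*(-24/7) = -41053680/7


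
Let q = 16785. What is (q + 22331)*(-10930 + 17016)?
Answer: 238059976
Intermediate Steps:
(q + 22331)*(-10930 + 17016) = (16785 + 22331)*(-10930 + 17016) = 39116*6086 = 238059976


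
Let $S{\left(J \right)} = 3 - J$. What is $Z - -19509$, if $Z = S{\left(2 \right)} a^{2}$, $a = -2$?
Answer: $19513$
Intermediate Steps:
$Z = 4$ ($Z = \left(3 - 2\right) \left(-2\right)^{2} = \left(3 - 2\right) 4 = 1 \cdot 4 = 4$)
$Z - -19509 = 4 - -19509 = 4 + 19509 = 19513$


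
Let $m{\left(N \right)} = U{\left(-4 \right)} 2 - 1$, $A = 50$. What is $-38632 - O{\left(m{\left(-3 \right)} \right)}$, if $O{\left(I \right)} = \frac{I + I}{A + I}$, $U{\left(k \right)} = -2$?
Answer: $- \frac{347686}{9} \approx -38632.0$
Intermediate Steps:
$m{\left(N \right)} = -5$ ($m{\left(N \right)} = \left(-2\right) 2 - 1 = -4 - 1 = -5$)
$O{\left(I \right)} = \frac{2 I}{50 + I}$ ($O{\left(I \right)} = \frac{I + I}{50 + I} = \frac{2 I}{50 + I}$)
$-38632 - O{\left(m{\left(-3 \right)} \right)} = -38632 - 2 \left(-5\right) \frac{1}{50 - 5} = -38632 - 2 \left(-5\right) \frac{1}{45} = -38632 - - \frac{2}{9} = -38632 + \frac{2}{9} = - \frac{347686}{9}$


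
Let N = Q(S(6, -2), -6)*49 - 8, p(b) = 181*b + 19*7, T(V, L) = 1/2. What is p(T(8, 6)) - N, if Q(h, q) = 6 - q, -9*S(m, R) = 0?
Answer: -713/2 ≈ -356.50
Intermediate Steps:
S(m, R) = 0 (S(m, R) = -1/9*0 = 0)
T(V, L) = 1/2
p(b) = 133 + 181*b (p(b) = 181*b + 133 = 133 + 181*b)
N = 580 (N = (6 - 1*(-6))*49 - 8 = (6 + 6)*49 - 8 = 12*49 - 8 = 588 - 8 = 580)
p(T(8, 6)) - N = (133 + 181*(1/2)) - 1*580 = (133 + 181/2) - 580 = 447/2 - 580 = -713/2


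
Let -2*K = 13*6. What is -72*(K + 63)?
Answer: -1728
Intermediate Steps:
K = -39 (K = -13*6/2 = -½*78 = -39)
-72*(K + 63) = -72*(-39 + 63) = -72*24 = -1728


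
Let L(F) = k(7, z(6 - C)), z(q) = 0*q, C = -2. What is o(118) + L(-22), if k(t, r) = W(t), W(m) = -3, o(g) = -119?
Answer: -122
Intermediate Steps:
z(q) = 0
k(t, r) = -3
L(F) = -3
o(118) + L(-22) = -119 - 3 = -122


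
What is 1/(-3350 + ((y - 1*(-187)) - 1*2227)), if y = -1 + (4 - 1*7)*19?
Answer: -1/5448 ≈ -0.00018355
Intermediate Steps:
y = -58 (y = -1 + (4 - 7)*19 = -1 - 3*19 = -1 - 57 = -58)
1/(-3350 + ((y - 1*(-187)) - 1*2227)) = 1/(-3350 + ((-58 - 1*(-187)) - 1*2227)) = 1/(-3350 + ((-58 + 187) - 2227)) = 1/(-3350 + (129 - 2227)) = 1/(-3350 - 2098) = 1/(-5448) = -1/5448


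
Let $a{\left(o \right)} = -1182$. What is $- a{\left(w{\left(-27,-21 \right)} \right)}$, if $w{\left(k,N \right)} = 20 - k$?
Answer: $1182$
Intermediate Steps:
$- a{\left(w{\left(-27,-21 \right)} \right)} = \left(-1\right) \left(-1182\right) = 1182$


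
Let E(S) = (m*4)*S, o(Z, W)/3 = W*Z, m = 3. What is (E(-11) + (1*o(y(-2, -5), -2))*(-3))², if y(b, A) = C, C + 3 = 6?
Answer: 6084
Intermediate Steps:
C = 3 (C = -3 + 6 = 3)
y(b, A) = 3
o(Z, W) = 3*W*Z (o(Z, W) = 3*(W*Z) = 3*W*Z)
E(S) = 12*S (E(S) = (3*4)*S = 12*S)
(E(-11) + (1*o(y(-2, -5), -2))*(-3))² = (12*(-11) + (1*(3*(-2)*3))*(-3))² = (-132 + (1*(-18))*(-3))² = (-132 - 18*(-3))² = (-132 + 54)² = (-78)² = 6084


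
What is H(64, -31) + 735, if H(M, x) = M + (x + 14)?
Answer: 782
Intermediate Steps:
H(M, x) = 14 + M + x (H(M, x) = M + (14 + x) = 14 + M + x)
H(64, -31) + 735 = (14 + 64 - 31) + 735 = 47 + 735 = 782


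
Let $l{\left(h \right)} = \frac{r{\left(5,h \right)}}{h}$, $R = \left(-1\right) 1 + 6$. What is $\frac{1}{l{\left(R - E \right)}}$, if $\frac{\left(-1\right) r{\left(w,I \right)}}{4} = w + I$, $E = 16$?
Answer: $- \frac{11}{24} \approx -0.45833$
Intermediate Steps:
$R = 5$ ($R = -1 + 6 = 5$)
$r{\left(w,I \right)} = - 4 I - 4 w$ ($r{\left(w,I \right)} = - 4 \left(w + I\right) = - 4 \left(I + w\right) = - 4 I - 4 w$)
$l{\left(h \right)} = \frac{-20 - 4 h}{h}$ ($l{\left(h \right)} = \frac{- 4 h - 20}{h} = \frac{-20 - 4 h}{h}$)
$\frac{1}{l{\left(R - E \right)}} = \frac{1}{-4 - \frac{20}{5 - 16}} = \frac{1}{-4 - \frac{20}{-11}} = \frac{1}{-4 - - \frac{20}{11}} = \frac{1}{-4 + \frac{20}{11}} = \frac{1}{- \frac{24}{11}} = - \frac{11}{24}$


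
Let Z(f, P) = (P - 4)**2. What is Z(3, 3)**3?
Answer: 1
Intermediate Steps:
Z(f, P) = (-4 + P)**2
Z(3, 3)**3 = ((-4 + 3)**2)**3 = ((-1)**2)**3 = 1**3 = 1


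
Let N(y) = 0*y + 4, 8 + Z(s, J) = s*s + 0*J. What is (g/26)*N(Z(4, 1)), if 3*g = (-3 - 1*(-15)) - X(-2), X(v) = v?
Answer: 28/39 ≈ 0.71795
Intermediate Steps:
Z(s, J) = -8 + s**2 (Z(s, J) = -8 + (s*s + 0*J) = -8 + (s**2 + 0) = -8 + s**2)
N(y) = 4 (N(y) = 0 + 4 = 4)
g = 14/3 (g = ((-3 - 1*(-15)) - 1*(-2))/3 = ((-3 + 15) + 2)/3 = (12 + 2)/3 = (1/3)*14 = 14/3 ≈ 4.6667)
(g/26)*N(Z(4, 1)) = ((14/3)/26)*4 = ((14/3)*(1/26))*4 = (7/39)*4 = 28/39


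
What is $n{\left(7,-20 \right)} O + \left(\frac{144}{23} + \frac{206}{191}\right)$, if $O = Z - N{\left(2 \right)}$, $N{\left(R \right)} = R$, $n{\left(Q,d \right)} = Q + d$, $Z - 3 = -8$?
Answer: $\frac{432005}{4393} \approx 98.339$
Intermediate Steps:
$Z = -5$ ($Z = 3 - 8 = -5$)
$O = -7$ ($O = -5 - 2 = -7$)
$n{\left(7,-20 \right)} O + \left(\frac{144}{23} + \frac{206}{191}\right) = \left(7 - 20\right) \left(-7\right) + \left(\frac{144}{23} + \frac{206}{191}\right) = \left(-13\right) \left(-7\right) + \left(144 \cdot \frac{1}{23} + 206 \cdot \frac{1}{191}\right) = 91 + \left(\frac{144}{23} + \frac{206}{191}\right) = 91 + \frac{32242}{4393} = \frac{432005}{4393}$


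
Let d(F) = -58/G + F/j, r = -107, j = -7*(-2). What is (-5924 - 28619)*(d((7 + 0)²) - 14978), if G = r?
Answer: 110690521861/214 ≈ 5.1725e+8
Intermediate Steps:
j = 14
G = -107
d(F) = 58/107 + F/14 (d(F) = -58/(-107) + F/14 = -58*(-1/107) + F*(1/14) = 58/107 + F/14)
(-5924 - 28619)*(d((7 + 0)²) - 14978) = (-5924 - 28619)*((58/107 + (7 + 0)²/14) - 14978) = -34543*((58/107 + (1/14)*7²) - 14978) = -34543*((58/107 + (1/14)*49) - 14978) = -34543*((58/107 + 7/2) - 14978) = -34543*(865/214 - 14978) = -34543*(-3204427/214) = 110690521861/214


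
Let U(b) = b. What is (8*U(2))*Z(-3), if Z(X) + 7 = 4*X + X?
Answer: -352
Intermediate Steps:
Z(X) = -7 + 5*X (Z(X) = -7 + (4*X + X) = -7 + 5*X)
(8*U(2))*Z(-3) = (8*2)*(-7 + 5*(-3)) = 16*(-7 - 15) = 16*(-22) = -352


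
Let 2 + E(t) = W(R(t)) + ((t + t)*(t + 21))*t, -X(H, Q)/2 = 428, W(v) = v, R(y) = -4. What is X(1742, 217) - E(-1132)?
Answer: 2847323278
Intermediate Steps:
X(H, Q) = -856 (X(H, Q) = -2*428 = -856)
E(t) = -6 + 2*t**2*(21 + t) (E(t) = -2 + (-4 + ((t + t)*(t + 21))*t) = -2 + (-4 + ((2*t)*(21 + t))*t) = -2 + (-4 + (2*t*(21 + t))*t) = -2 + (-4 + 2*t**2*(21 + t)) = -6 + 2*t**2*(21 + t))
X(1742, 217) - E(-1132) = -856 - (-6 + 2*(-1132)**3 + 42*(-1132)**2) = -856 - (-6 + 2*(-1450571968) + 42*1281424) = -856 - (-6 - 2901143936 + 53819808) = -856 - 1*(-2847324134) = -856 + 2847324134 = 2847323278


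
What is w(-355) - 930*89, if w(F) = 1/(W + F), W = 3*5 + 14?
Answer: -26983021/326 ≈ -82770.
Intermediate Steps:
W = 29 (W = 15 + 14 = 29)
w(F) = 1/(29 + F)
w(-355) - 930*89 = 1/(29 - 355) - 930*89 = 1/(-326) - 1*82770 = -1/326 - 82770 = -26983021/326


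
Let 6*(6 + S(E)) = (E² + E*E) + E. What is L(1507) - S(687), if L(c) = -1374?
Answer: -317611/2 ≈ -1.5881e+5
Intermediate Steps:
S(E) = -6 + E²/3 + E/6 (S(E) = -6 + ((E² + E*E) + E)/6 = -6 + ((E² + E²) + E)/6 = -6 + (2*E² + E)/6 = -6 + (E + 2*E²)/6 = -6 + (E²/3 + E/6) = -6 + E²/3 + E/6)
L(1507) - S(687) = -1374 - (-6 + (⅓)*687² + (⅙)*687) = -1374 - (-6 + (⅓)*471969 + 229/2) = -1374 - (-6 + 157323 + 229/2) = -1374 - 1*314863/2 = -1374 - 314863/2 = -317611/2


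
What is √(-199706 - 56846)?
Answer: 2*I*√64138 ≈ 506.51*I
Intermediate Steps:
√(-199706 - 56846) = √(-256552) = 2*I*√64138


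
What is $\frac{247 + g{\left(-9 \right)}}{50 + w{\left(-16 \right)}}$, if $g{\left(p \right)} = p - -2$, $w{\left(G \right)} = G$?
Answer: $\frac{120}{17} \approx 7.0588$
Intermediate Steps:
$g{\left(p \right)} = 2 + p$ ($g{\left(p \right)} = p + 2 = 2 + p$)
$\frac{247 + g{\left(-9 \right)}}{50 + w{\left(-16 \right)}} = \frac{247 + \left(2 - 9\right)}{50 - 16} = \frac{247 - 7}{34} = 240 \cdot \frac{1}{34} = \frac{120}{17}$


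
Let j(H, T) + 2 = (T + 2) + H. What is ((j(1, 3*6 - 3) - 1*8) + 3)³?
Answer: 1331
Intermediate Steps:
j(H, T) = H + T (j(H, T) = -2 + ((T + 2) + H) = -2 + ((2 + T) + H) = -2 + (2 + H + T) = H + T)
((j(1, 3*6 - 3) - 1*8) + 3)³ = (((1 + (3*6 - 3)) - 1*8) + 3)³ = (((1 + (18 - 3)) - 8) + 3)³ = (((1 + 15) - 8) + 3)³ = ((16 - 8) + 3)³ = (8 + 3)³ = 11³ = 1331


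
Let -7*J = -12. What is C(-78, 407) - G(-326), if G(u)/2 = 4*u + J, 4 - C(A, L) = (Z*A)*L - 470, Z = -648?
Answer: -143978306/7 ≈ -2.0568e+7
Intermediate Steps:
J = 12/7 (J = -⅐*(-12) = 12/7 ≈ 1.7143)
C(A, L) = 474 + 648*A*L (C(A, L) = 4 - ((-648*A)*L - 470) = 4 - (-648*A*L - 470) = 4 - (-470 - 648*A*L) = 4 + (470 + 648*A*L) = 474 + 648*A*L)
G(u) = 24/7 + 8*u (G(u) = 2*(4*u + 12/7) = 2*(12/7 + 4*u) = 24/7 + 8*u)
C(-78, 407) - G(-326) = (474 + 648*(-78)*407) - (24/7 + 8*(-326)) = (474 - 20571408) - (24/7 - 2608) = -20570934 - 1*(-18232/7) = -20570934 + 18232/7 = -143978306/7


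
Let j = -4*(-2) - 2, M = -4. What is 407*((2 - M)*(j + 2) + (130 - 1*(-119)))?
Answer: 120879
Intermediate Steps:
j = 6 (j = 8 - 2 = 6)
407*((2 - M)*(j + 2) + (130 - 1*(-119))) = 407*((2 - 1*(-4))*(6 + 2) + (130 - 1*(-119))) = 407*((2 + 4)*8 + (130 + 119)) = 407*(6*8 + 249) = 407*(48 + 249) = 407*297 = 120879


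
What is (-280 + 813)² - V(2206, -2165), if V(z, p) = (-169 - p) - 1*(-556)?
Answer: 281537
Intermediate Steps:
V(z, p) = 387 - p (V(z, p) = (-169 - p) + 556 = 387 - p)
(-280 + 813)² - V(2206, -2165) = (-280 + 813)² - (387 - 1*(-2165)) = 533² - (387 + 2165) = 284089 - 1*2552 = 284089 - 2552 = 281537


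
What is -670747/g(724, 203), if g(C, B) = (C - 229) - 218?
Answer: -670747/277 ≈ -2421.5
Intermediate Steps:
g(C, B) = -447 + C (g(C, B) = (-229 + C) - 218 = -447 + C)
-670747/g(724, 203) = -670747/(-447 + 724) = -670747/277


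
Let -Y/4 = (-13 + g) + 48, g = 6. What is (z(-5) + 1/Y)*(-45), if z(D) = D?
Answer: 36945/164 ≈ 225.27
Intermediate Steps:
Y = -164 (Y = -4*((-13 + 6) + 48) = -4*(-7 + 48) = -4*41 = -164)
(z(-5) + 1/Y)*(-45) = (-5 + 1/(-164))*(-45) = (-5 - 1/164)*(-45) = -821/164*(-45) = 36945/164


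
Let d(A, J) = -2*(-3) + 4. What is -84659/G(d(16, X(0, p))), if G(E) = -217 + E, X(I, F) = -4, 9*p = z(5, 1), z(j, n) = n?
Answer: 84659/207 ≈ 408.98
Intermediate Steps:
p = 1/9 (p = (1/9)*1 = 1/9 ≈ 0.11111)
d(A, J) = 10 (d(A, J) = 6 + 4 = 10)
-84659/G(d(16, X(0, p))) = -84659/(-217 + 10) = -84659/(-207) = -84659*(-1/207) = 84659/207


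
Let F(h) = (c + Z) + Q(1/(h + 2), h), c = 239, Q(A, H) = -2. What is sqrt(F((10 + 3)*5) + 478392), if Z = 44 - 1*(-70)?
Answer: sqrt(478743) ≈ 691.91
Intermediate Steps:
Z = 114 (Z = 44 + 70 = 114)
F(h) = 351 (F(h) = (239 + 114) - 2 = 353 - 2 = 351)
sqrt(F((10 + 3)*5) + 478392) = sqrt(351 + 478392) = sqrt(478743)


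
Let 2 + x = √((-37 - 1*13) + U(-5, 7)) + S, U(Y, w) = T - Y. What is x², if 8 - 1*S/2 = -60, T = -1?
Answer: (134 + I*√46)² ≈ 17910.0 + 1817.7*I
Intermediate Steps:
U(Y, w) = -1 - Y
S = 136 (S = 16 - 2*(-60) = 16 + 120 = 136)
x = 134 + I*√46 (x = -2 + (√((-37 - 1*13) + (-1 - 1*(-5))) + 136) = -2 + (√((-37 - 13) + (-1 + 5)) + 136) = -2 + (√(-50 + 4) + 136) = -2 + (√(-46) + 136) = -2 + (I*√46 + 136) = -2 + (136 + I*√46) = 134 + I*√46 ≈ 134.0 + 6.7823*I)
x² = (134 + I*√46)²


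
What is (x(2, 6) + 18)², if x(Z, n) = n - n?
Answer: 324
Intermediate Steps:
x(Z, n) = 0
(x(2, 6) + 18)² = (0 + 18)² = 18² = 324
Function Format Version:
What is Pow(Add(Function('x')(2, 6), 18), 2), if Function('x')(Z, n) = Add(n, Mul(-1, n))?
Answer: 324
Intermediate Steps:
Function('x')(Z, n) = 0
Pow(Add(Function('x')(2, 6), 18), 2) = Pow(Add(0, 18), 2) = Pow(18, 2) = 324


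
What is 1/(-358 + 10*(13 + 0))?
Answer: -1/228 ≈ -0.0043860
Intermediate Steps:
1/(-358 + 10*(13 + 0)) = 1/(-358 + 10*13) = 1/(-358 + 130) = 1/(-228) = -1/228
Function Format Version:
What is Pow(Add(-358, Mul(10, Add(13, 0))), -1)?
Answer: Rational(-1, 228) ≈ -0.0043860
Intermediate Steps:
Pow(Add(-358, Mul(10, Add(13, 0))), -1) = Pow(Add(-358, Mul(10, 13)), -1) = Pow(Add(-358, 130), -1) = Pow(-228, -1) = Rational(-1, 228)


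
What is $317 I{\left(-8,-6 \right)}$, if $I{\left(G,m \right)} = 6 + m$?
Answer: $0$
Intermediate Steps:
$317 I{\left(-8,-6 \right)} = 317 \left(6 - 6\right) = 317 \cdot 0 = 0$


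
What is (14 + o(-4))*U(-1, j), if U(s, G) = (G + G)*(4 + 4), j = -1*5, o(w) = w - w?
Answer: -1120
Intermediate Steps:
o(w) = 0
j = -5
U(s, G) = 16*G (U(s, G) = (2*G)*8 = 16*G)
(14 + o(-4))*U(-1, j) = (14 + 0)*(16*(-5)) = 14*(-80) = -1120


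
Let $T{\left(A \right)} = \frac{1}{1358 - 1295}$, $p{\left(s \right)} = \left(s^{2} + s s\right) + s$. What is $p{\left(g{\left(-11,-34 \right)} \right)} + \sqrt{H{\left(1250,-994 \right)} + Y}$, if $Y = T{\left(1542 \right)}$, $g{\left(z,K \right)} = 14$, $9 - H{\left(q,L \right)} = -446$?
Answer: $406 + \frac{\sqrt{200662}}{21} \approx 427.33$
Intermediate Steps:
$H{\left(q,L \right)} = 455$ ($H{\left(q,L \right)} = 9 - -446 = 9 + 446 = 455$)
$p{\left(s \right)} = s + 2 s^{2}$ ($p{\left(s \right)} = \left(s^{2} + s^{2}\right) + s = 2 s^{2} + s = s + 2 s^{2}$)
$T{\left(A \right)} = \frac{1}{63}$
$Y = \frac{1}{63} \approx 0.015873$
$p{\left(g{\left(-11,-34 \right)} \right)} + \sqrt{H{\left(1250,-994 \right)} + Y} = 14 \left(1 + 2 \cdot 14\right) + \sqrt{455 + \frac{1}{63}} = 14 \left(1 + 28\right) + \sqrt{\frac{28666}{63}} = 14 \cdot 29 + \frac{\sqrt{200662}}{21} = 406 + \frac{\sqrt{200662}}{21}$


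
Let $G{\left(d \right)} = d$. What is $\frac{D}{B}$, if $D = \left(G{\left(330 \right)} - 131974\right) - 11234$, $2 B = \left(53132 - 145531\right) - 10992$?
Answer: $\frac{285756}{103391} \approx 2.7638$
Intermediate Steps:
$B = - \frac{103391}{2}$ ($B = \frac{\left(53132 - 145531\right) - 10992}{2} = \frac{-92399 - 10992}{2} = \frac{1}{2} \left(-103391\right) = - \frac{103391}{2} \approx -51696.0$)
$D = -142878$ ($D = \left(330 - 131974\right) - 11234 = -131644 - 11234 = -142878$)
$\frac{D}{B} = - \frac{142878}{- \frac{103391}{2}} = \left(-142878\right) \left(- \frac{2}{103391}\right) = \frac{285756}{103391}$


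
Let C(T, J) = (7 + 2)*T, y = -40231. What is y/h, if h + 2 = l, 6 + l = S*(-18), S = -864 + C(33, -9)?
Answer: -40231/10198 ≈ -3.9450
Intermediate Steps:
C(T, J) = 9*T
S = -567 (S = -864 + 9*33 = -864 + 297 = -567)
l = 10200 (l = -6 - 567*(-18) = -6 + 10206 = 10200)
h = 10198 (h = -2 + 10200 = 10198)
y/h = -40231/10198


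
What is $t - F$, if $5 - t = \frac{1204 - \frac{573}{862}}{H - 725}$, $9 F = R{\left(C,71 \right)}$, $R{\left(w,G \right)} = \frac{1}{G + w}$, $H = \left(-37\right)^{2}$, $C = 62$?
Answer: $\frac{297181111}{94926888} \approx 3.1306$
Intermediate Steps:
$H = 1369$
$F = \frac{1}{1197}$ ($F = \frac{1}{9 \left(71 + 62\right)} = \frac{1}{9 \cdot 133} = \frac{1}{9} \cdot \frac{1}{133} = \frac{1}{1197} \approx 0.00083542$)
$t = \frac{1738365}{555128}$ ($t = 5 - \frac{1204 - \frac{573}{862}}{1369 - 725} = 5 - \frac{1204 - \frac{573}{862}}{644} = 5 - \left(1204 - \frac{573}{862}\right) \frac{1}{644} = 5 - \frac{1037275}{862} \cdot \frac{1}{644} = 5 - \frac{1037275}{555128} = \frac{1738365}{555128} \approx 3.1315$)
$t - F = \frac{1738365}{555128} - \frac{1}{1197} = \frac{297181111}{94926888}$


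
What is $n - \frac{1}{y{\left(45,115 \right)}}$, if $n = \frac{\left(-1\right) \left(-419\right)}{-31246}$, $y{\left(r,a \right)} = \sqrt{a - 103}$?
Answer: $- \frac{419}{31246} - \frac{\sqrt{3}}{6} \approx -0.30208$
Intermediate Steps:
$y{\left(r,a \right)} = \sqrt{-103 + a}$
$n = - \frac{419}{31246}$ ($n = 419 \left(- \frac{1}{31246}\right) = - \frac{419}{31246} \approx -0.01341$)
$n - \frac{1}{y{\left(45,115 \right)}} = - \frac{419}{31246} - \frac{1}{\sqrt{-103 + 115}} = - \frac{419}{31246} - \frac{1}{\sqrt{12}} = - \frac{419}{31246} - \frac{1}{2 \sqrt{3}} = - \frac{419}{31246} - \frac{\sqrt{3}}{6}$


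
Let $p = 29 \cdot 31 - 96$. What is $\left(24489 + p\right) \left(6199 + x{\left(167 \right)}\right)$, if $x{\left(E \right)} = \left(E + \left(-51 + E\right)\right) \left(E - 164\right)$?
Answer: $178258016$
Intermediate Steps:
$p = 803$ ($p = 899 - 96 = 803$)
$x{\left(E \right)} = \left(-164 + E\right) \left(-51 + 2 E\right)$ ($x{\left(E \right)} = \left(-51 + 2 E\right) \left(-164 + E\right) = \left(-164 + E\right) \left(-51 + 2 E\right)$)
$\left(24489 + p\right) \left(6199 + x{\left(167 \right)}\right) = \left(24489 + 803\right) \left(6199 + \left(8364 - 63293 + 2 \cdot 167^{2}\right)\right) = 25292 \left(6199 + \left(8364 - 63293 + 2 \cdot 27889\right)\right) = 25292 \left(6199 + \left(8364 - 63293 + 55778\right)\right) = 25292 \left(6199 + 849\right) = 25292 \cdot 7048 = 178258016$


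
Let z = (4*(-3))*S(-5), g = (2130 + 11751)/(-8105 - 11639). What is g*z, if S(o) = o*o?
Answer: 1041075/4936 ≈ 210.91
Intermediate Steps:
S(o) = o²
g = -13881/19744 (g = 13881/(-19744) = 13881*(-1/19744) = -13881/19744 ≈ -0.70305)
z = -300 (z = (4*(-3))*(-5)² = -12*25 = -300)
g*z = -13881/19744*(-300) = 1041075/4936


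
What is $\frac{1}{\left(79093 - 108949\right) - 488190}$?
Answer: $- \frac{1}{518046} \approx -1.9303 \cdot 10^{-6}$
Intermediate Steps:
$\frac{1}{\left(79093 - 108949\right) - 488190} = \frac{1}{-29856 - 488190} = \frac{1}{-518046} = - \frac{1}{518046}$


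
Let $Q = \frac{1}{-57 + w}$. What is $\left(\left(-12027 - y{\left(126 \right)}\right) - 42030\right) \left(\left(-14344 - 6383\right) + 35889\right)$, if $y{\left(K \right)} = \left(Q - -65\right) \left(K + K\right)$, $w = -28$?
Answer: $- \frac{90773271666}{85} \approx -1.0679 \cdot 10^{9}$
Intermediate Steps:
$Q = - \frac{1}{85}$ ($Q = \frac{1}{-57 - 28} = \frac{1}{-85} = - \frac{1}{85} \approx -0.011765$)
$y{\left(K \right)} = \frac{11048 K}{85}$ ($y{\left(K \right)} = \left(- \frac{1}{85} - -65\right) \left(K + K\right) = \left(- \frac{1}{85} + 65\right) 2 K = \frac{5524 \cdot 2 K}{85} = \frac{11048 K}{85}$)
$\left(\left(-12027 - y{\left(126 \right)}\right) - 42030\right) \left(\left(-14344 - 6383\right) + 35889\right) = \left(\left(-12027 - \frac{11048}{85} \cdot 126\right) - 42030\right) \left(\left(-14344 - 6383\right) + 35889\right) = \left(\left(-12027 - \frac{1392048}{85}\right) - 42030\right) \left(\left(-14344 - 6383\right) + 35889\right) = \left(\left(-12027 - \frac{1392048}{85}\right) - 42030\right) \left(-20727 + 35889\right) = \left(- \frac{2414343}{85} - 42030\right) 15162 = \left(- \frac{5986893}{85}\right) 15162 = - \frac{90773271666}{85}$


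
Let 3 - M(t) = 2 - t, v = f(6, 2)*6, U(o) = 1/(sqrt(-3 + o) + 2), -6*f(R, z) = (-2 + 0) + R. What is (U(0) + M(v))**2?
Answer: 2*(I + 15*sqrt(3))/(-I + 4*sqrt(3)) ≈ 7.3061 + 1.3432*I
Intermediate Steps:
f(R, z) = 1/3 - R/6 (f(R, z) = -((-2 + 0) + R)/6 = -(-2 + R)/6 = 1/3 - R/6)
U(o) = 1/(2 + sqrt(-3 + o))
v = -4 (v = (1/3 - 1/6*6)*6 = (1/3 - 1)*6 = -2/3*6 = -4)
M(t) = 1 + t (M(t) = 3 - (2 - t) = 3 + (-2 + t) = 1 + t)
(U(0) + M(v))**2 = (1/(2 + sqrt(-3 + 0)) + (1 - 4))**2 = (1/(2 + sqrt(-3)) - 3)**2 = (1/(2 + I*sqrt(3)) - 3)**2 = (-3 + 1/(2 + I*sqrt(3)))**2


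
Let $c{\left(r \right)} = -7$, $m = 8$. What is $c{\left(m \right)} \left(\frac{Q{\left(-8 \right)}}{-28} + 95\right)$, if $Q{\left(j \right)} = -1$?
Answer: $- \frac{2661}{4} \approx -665.25$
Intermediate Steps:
$c{\left(m \right)} \left(\frac{Q{\left(-8 \right)}}{-28} + 95\right) = - 7 \left(- \frac{1}{-28} + 95\right) = - 7 \left(\left(-1\right) \left(- \frac{1}{28}\right) + 95\right) = - 7 \left(\frac{1}{28} + 95\right) = \left(-7\right) \frac{2661}{28} = - \frac{2661}{4}$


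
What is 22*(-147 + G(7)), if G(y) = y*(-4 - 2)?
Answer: -4158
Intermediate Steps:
G(y) = -6*y (G(y) = y*(-6) = -6*y)
22*(-147 + G(7)) = 22*(-147 - 6*7) = 22*(-147 - 42) = 22*(-189) = -4158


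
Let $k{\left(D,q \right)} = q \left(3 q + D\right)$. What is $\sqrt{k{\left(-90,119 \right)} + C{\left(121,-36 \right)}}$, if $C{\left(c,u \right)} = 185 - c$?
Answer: $\sqrt{31837} \approx 178.43$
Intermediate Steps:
$k{\left(D,q \right)} = q \left(D + 3 q\right)$
$\sqrt{k{\left(-90,119 \right)} + C{\left(121,-36 \right)}} = \sqrt{119 \left(-90 + 3 \cdot 119\right) + \left(185 - 121\right)} = \sqrt{119 \left(-90 + 357\right) + \left(185 - 121\right)} = \sqrt{119 \cdot 267 + 64} = \sqrt{31773 + 64} = \sqrt{31837}$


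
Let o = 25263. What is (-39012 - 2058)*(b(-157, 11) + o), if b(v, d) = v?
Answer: -1031103420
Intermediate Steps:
(-39012 - 2058)*(b(-157, 11) + o) = (-39012 - 2058)*(-157 + 25263) = -41070*25106 = -1031103420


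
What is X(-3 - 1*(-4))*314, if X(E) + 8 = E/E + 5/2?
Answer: -1413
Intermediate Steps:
X(E) = -9/2 (X(E) = -8 + (E/E + 5/2) = -8 + (1 + 5*(1/2)) = -8 + (1 + 5/2) = -8 + 7/2 = -9/2)
X(-3 - 1*(-4))*314 = -9/2*314 = -1413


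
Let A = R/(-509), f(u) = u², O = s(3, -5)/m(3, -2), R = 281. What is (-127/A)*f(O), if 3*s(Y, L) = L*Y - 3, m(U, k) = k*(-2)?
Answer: 581787/1124 ≈ 517.60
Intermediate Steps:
m(U, k) = -2*k
s(Y, L) = -1 + L*Y/3 (s(Y, L) = (L*Y - 3)/3 = (-3 + L*Y)/3 = -1 + L*Y/3)
O = -3/2 (O = (-1 + (⅓)*(-5)*3)/((-2*(-2))) = (-1 - 5)/4 = -6*¼ = -3/2 ≈ -1.5000)
A = -281/509 (A = 281/(-509) = 281*(-1/509) = -281/509 ≈ -0.55206)
(-127/A)*f(O) = (-127/(-281/509))*(-3/2)² = -127*(-509/281)*(9/4) = (64643/281)*(9/4) = 581787/1124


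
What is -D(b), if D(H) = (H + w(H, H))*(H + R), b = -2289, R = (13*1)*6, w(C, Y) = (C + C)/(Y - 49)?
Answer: -844460496/167 ≈ -5.0566e+6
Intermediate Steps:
w(C, Y) = 2*C/(-49 + Y) (w(C, Y) = (2*C)/(-49 + Y) = 2*C/(-49 + Y))
R = 78 (R = 13*6 = 78)
D(H) = (78 + H)*(H + 2*H/(-49 + H)) (D(H) = (H + 2*H/(-49 + H))*(H + 78) = (H + 2*H/(-49 + H))*(78 + H) = (78 + H)*(H + 2*H/(-49 + H)))
-D(b) = -(-2289)*(-3666 + (-2289)² + 31*(-2289))/(-49 - 2289) = -(-2289)*(-3666 + 5239521 - 70959)/(-2338) = -(-2289)*(-1)*5164896/2338 = -1*844460496/167 = -844460496/167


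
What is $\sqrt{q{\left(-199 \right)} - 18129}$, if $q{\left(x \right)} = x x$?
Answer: $4 \sqrt{1342} \approx 146.53$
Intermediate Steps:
$q{\left(x \right)} = x^{2}$
$\sqrt{q{\left(-199 \right)} - 18129} = \sqrt{\left(-199\right)^{2} - 18129} = \sqrt{39601 - 18129} = \sqrt{21472} = 4 \sqrt{1342}$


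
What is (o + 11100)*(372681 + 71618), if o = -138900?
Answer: -56781412200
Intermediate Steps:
(o + 11100)*(372681 + 71618) = (-138900 + 11100)*(372681 + 71618) = -127800*444299 = -56781412200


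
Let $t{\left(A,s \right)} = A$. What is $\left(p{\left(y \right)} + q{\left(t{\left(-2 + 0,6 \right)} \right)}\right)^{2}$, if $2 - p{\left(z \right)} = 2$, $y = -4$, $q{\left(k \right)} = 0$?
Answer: $0$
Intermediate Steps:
$p{\left(z \right)} = 0$ ($p{\left(z \right)} = 2 - 2 = 0$)
$\left(p{\left(y \right)} + q{\left(t{\left(-2 + 0,6 \right)} \right)}\right)^{2} = \left(0 + 0\right)^{2} = 0^{2} = 0$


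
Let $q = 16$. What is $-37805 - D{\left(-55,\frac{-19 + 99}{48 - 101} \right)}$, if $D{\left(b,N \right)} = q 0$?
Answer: $-37805$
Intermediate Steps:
$D{\left(b,N \right)} = 0$ ($D{\left(b,N \right)} = 16 \cdot 0 = 0$)
$-37805 - D{\left(-55,\frac{-19 + 99}{48 - 101} \right)} = -37805 - 0 = -37805 + 0 = -37805$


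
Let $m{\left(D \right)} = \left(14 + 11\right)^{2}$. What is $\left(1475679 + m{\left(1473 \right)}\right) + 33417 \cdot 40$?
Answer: $2812984$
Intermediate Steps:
$m{\left(D \right)} = 625$ ($m{\left(D \right)} = 25^{2} = 625$)
$\left(1475679 + m{\left(1473 \right)}\right) + 33417 \cdot 40 = \left(1475679 + 625\right) + 33417 \cdot 40 = 1476304 + 1336680 = 2812984$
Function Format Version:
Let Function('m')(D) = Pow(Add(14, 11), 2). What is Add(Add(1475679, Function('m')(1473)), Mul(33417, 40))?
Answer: 2812984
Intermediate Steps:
Function('m')(D) = 625 (Function('m')(D) = Pow(25, 2) = 625)
Add(Add(1475679, Function('m')(1473)), Mul(33417, 40)) = Add(Add(1475679, 625), Mul(33417, 40)) = Add(1476304, 1336680) = 2812984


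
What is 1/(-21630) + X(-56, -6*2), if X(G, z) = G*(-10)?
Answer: 12112799/21630 ≈ 560.00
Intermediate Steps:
X(G, z) = -10*G
1/(-21630) + X(-56, -6*2) = 1/(-21630) - 10*(-56) = -1/21630 + 560 = 12112799/21630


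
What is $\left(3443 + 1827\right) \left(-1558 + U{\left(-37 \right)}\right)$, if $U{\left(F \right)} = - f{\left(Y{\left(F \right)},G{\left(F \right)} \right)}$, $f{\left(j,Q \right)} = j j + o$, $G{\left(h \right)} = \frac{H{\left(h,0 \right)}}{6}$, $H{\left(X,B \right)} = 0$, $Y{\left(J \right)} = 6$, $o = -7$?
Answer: $-8363490$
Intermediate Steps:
$G{\left(h \right)} = 0$ ($G{\left(h \right)} = \frac{0}{6} = 0 \cdot \frac{1}{6} = 0$)
$f{\left(j,Q \right)} = -7 + j^{2}$ ($f{\left(j,Q \right)} = j j - 7 = j^{2} - 7 = -7 + j^{2}$)
$U{\left(F \right)} = -29$ ($U{\left(F \right)} = - (-7 + 6^{2}) = - (-7 + 36) = \left(-1\right) 29 = -29$)
$\left(3443 + 1827\right) \left(-1558 + U{\left(-37 \right)}\right) = \left(3443 + 1827\right) \left(-1558 - 29\right) = 5270 \left(-1587\right) = -8363490$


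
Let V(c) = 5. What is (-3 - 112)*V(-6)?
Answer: -575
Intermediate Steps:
(-3 - 112)*V(-6) = (-3 - 112)*5 = -115*5 = -575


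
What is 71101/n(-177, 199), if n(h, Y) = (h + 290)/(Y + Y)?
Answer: 28298198/113 ≈ 2.5043e+5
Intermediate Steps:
n(h, Y) = (290 + h)/(2*Y) (n(h, Y) = (290 + h)/((2*Y)) = (290 + h)*(1/(2*Y)) = (290 + h)/(2*Y))
71101/n(-177, 199) = 71101/(((½)*(290 - 177)/199)) = 71101/(((½)*(1/199)*113)) = 71101/(113/398) = 71101*(398/113) = 28298198/113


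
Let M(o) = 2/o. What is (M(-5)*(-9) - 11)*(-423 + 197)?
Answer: 8362/5 ≈ 1672.4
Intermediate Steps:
(M(-5)*(-9) - 11)*(-423 + 197) = ((2/(-5))*(-9) - 11)*(-423 + 197) = ((2*(-⅕))*(-9) - 11)*(-226) = (-⅖*(-9) - 11)*(-226) = (18/5 - 11)*(-226) = -37/5*(-226) = 8362/5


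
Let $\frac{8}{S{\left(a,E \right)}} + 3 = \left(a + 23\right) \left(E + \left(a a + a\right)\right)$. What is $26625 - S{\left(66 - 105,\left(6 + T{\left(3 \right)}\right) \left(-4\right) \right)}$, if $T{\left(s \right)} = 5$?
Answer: $\frac{612667883}{23011} \approx 26625.0$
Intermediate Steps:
$S{\left(a,E \right)} = \frac{8}{-3 + \left(23 + a\right) \left(E + a + a^{2}\right)}$ ($S{\left(a,E \right)} = \frac{8}{-3 + \left(a + 23\right) \left(E + \left(a a + a\right)\right)} = \frac{8}{-3 + \left(23 + a\right) \left(E + \left(a^{2} + a\right)\right)} = \frac{8}{-3 + \left(23 + a\right) \left(E + \left(a + a^{2}\right)\right)} = \frac{8}{-3 + \left(23 + a\right) \left(E + a + a^{2}\right)}$)
$26625 - S{\left(66 - 105,\left(6 + T{\left(3 \right)}\right) \left(-4\right) \right)} = 26625 - \frac{8}{-3 + \left(66 - 105\right)^{3} + 23 \left(6 + 5\right) \left(-4\right) + 23 \left(66 - 105\right) + 24 \left(66 - 105\right)^{2} + \left(6 + 5\right) \left(-4\right) \left(66 - 105\right)} = 26625 - \frac{8}{-3 + \left(66 - 105\right)^{3} + 23 \cdot 11 \left(-4\right) + 23 \left(66 - 105\right) + 24 \left(66 - 105\right)^{2} + 11 \left(-4\right) \left(66 - 105\right)} = 26625 - \frac{8}{-3 + \left(-39\right)^{3} + 23 \left(-44\right) + 23 \left(-39\right) + 24 \left(-39\right)^{2} - -1716} = 26625 - \frac{8}{-3 - 59319 - 1012 - 897 + 24 \cdot 1521 + 1716} = 26625 - \frac{8}{-3 - 59319 - 1012 - 897 + 36504 + 1716} = 26625 - \frac{8}{-23011} = 26625 - 8 \left(- \frac{1}{23011}\right) = 26625 - - \frac{8}{23011} = 26625 + \frac{8}{23011} = \frac{612667883}{23011}$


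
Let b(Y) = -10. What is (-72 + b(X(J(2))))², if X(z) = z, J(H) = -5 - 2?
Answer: 6724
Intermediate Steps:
J(H) = -7
(-72 + b(X(J(2))))² = (-72 - 10)² = (-82)² = 6724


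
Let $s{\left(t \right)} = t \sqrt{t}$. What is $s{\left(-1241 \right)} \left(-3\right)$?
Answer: $3723 i \sqrt{1241} \approx 1.3115 \cdot 10^{5} i$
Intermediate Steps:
$s{\left(t \right)} = t^{\frac{3}{2}}$
$s{\left(-1241 \right)} \left(-3\right) = \left(-1241\right)^{\frac{3}{2}} \left(-3\right) = - 1241 i \sqrt{1241} \left(-3\right) = 3723 i \sqrt{1241}$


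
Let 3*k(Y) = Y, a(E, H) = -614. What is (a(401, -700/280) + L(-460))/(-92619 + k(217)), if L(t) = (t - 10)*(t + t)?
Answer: -647679/138820 ≈ -4.6656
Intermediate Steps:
L(t) = 2*t*(-10 + t) (L(t) = (-10 + t)*(2*t) = 2*t*(-10 + t))
k(Y) = Y/3
(a(401, -700/280) + L(-460))/(-92619 + k(217)) = (-614 + 2*(-460)*(-10 - 460))/(-92619 + (1/3)*217) = (-614 + 2*(-460)*(-470))/(-92619 + 217/3) = (-614 + 432400)/(-277640/3) = 431786*(-3/277640) = -647679/138820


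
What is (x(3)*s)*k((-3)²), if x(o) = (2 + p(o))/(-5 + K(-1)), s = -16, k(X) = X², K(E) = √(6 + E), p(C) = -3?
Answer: -324 - 324*√5/5 ≈ -468.90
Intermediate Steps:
x(o) = -1/(-5 + √5) (x(o) = (2 - 3)/(-5 + √(6 - 1)) = -1/(-5 + √5))
(x(3)*s)*k((-3)²) = ((¼ + √5/20)*(-16))*((-3)²)² = (-4 - 4*√5/5)*9² = (-4 - 4*√5/5)*81 = -324 - 324*√5/5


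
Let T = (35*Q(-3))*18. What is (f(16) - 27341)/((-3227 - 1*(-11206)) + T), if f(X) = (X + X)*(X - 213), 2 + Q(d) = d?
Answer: -33645/4829 ≈ -6.9673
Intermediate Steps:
Q(d) = -2 + d
f(X) = 2*X*(-213 + X) (f(X) = (2*X)*(-213 + X) = 2*X*(-213 + X))
T = -3150 (T = (35*(-2 - 3))*18 = (35*(-5))*18 = -175*18 = -3150)
(f(16) - 27341)/((-3227 - 1*(-11206)) + T) = (2*16*(-213 + 16) - 27341)/((-3227 - 1*(-11206)) - 3150) = (2*16*(-197) - 27341)/((-3227 + 11206) - 3150) = (-6304 - 27341)/(7979 - 3150) = -33645/4829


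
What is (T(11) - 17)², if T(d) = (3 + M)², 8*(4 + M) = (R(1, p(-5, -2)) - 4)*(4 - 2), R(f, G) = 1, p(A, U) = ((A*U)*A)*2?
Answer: 49729/256 ≈ 194.25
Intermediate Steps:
p(A, U) = 2*U*A² (p(A, U) = (U*A²)*2 = 2*U*A²)
M = -19/4 (M = -4 + ((1 - 4)*(4 - 2))/8 = -4 + (-3*2)/8 = -4 + (⅛)*(-6) = -4 - ¾ = -19/4 ≈ -4.7500)
T(d) = 49/16 (T(d) = (3 - 19/4)² = (-7/4)² = 49/16)
(T(11) - 17)² = (49/16 - 17)² = (-223/16)² = 49729/256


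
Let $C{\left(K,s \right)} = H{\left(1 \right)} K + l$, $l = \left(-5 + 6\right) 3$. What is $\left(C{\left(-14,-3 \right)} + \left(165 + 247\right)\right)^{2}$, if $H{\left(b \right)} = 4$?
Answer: $128881$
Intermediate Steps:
$l = 3$ ($l = 1 \cdot 3 = 3$)
$C{\left(K,s \right)} = 3 + 4 K$ ($C{\left(K,s \right)} = 4 K + 3 = 3 + 4 K$)
$\left(C{\left(-14,-3 \right)} + \left(165 + 247\right)\right)^{2} = \left(\left(3 + 4 \left(-14\right)\right) + \left(165 + 247\right)\right)^{2} = \left(\left(3 - 56\right) + 412\right)^{2} = \left(-53 + 412\right)^{2} = 359^{2} = 128881$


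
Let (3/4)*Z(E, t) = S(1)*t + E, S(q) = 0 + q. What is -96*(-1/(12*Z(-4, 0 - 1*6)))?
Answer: -3/5 ≈ -0.60000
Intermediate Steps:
S(q) = q
Z(E, t) = 4*E/3 + 4*t/3 (Z(E, t) = 4*(1*t + E)/3 = 4*(t + E)/3 = 4*(E + t)/3 = 4*E/3 + 4*t/3)
-96*(-1/(12*Z(-4, 0 - 1*6))) = -96*(-1/(12*((4/3)*(-4) + 4*(0 - 1*6)/3))) = -96*(-1/(12*(-16/3 + 4*(0 - 6)/3))) = -96*(-1/(12*(-16/3 + (4/3)*(-6)))) = -96*(-1/(12*(-16/3 - 8))) = -96/((-12*(-40/3))) = -96/160 = -96*1/160 = -3/5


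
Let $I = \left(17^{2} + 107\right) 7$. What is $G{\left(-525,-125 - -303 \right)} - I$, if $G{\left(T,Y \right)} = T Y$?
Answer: $-96222$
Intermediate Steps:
$I = 2772$ ($I = \left(289 + 107\right) 7 = 396 \cdot 7 = 2772$)
$G{\left(-525,-125 - -303 \right)} - I = - 525 \left(-125 - -303\right) - 2772 = - 525 \left(-125 + 303\right) - 2772 = \left(-525\right) 178 - 2772 = -93450 - 2772 = -96222$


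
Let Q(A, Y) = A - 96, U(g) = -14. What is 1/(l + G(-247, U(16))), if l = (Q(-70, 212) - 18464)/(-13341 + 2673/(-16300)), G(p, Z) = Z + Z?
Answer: -72486991/1928412748 ≈ -0.037589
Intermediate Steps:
Q(A, Y) = -96 + A
G(p, Z) = 2*Z
l = 101223000/72486991 (l = ((-96 - 70) - 18464)/(-13341 + 2673/(-16300)) = (-166 - 18464)/(-13341 + 2673*(-1/16300)) = -18630/(-13341 - 2673/16300) = -18630/(-217460973/16300) = -18630*(-16300/217460973) = 101223000/72486991 ≈ 1.3964)
1/(l + G(-247, U(16))) = 1/(101223000/72486991 + 2*(-14)) = 1/(101223000/72486991 - 28) = 1/(-1928412748/72486991) = -72486991/1928412748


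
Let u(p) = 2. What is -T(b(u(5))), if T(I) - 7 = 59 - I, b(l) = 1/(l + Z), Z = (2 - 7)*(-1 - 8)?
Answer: -3101/47 ≈ -65.979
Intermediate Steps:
Z = 45 (Z = -5*(-9) = 45)
b(l) = 1/(45 + l) (b(l) = 1/(l + 45) = 1/(45 + l))
T(I) = 66 - I (T(I) = 7 + (59 - I) = 66 - I)
-T(b(u(5))) = -(66 - 1/(45 + 2)) = -(66 - 1/47) = -1*3101/47 = -3101/47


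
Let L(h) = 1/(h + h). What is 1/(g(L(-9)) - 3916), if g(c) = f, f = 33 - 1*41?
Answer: -1/3924 ≈ -0.00025484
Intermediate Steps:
f = -8 (f = 33 - 41 = -8)
L(h) = 1/(2*h)
g(c) = -8
1/(g(L(-9)) - 3916) = 1/(-8 - 3916) = 1/(-3924) = -1/3924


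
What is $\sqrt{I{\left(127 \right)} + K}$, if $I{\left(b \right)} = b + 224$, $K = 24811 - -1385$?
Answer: $\sqrt{26547} \approx 162.93$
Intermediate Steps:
$K = 26196$ ($K = 24811 + 1385 = 26196$)
$I{\left(b \right)} = 224 + b$
$\sqrt{I{\left(127 \right)} + K} = \sqrt{\left(224 + 127\right) + 26196} = \sqrt{351 + 26196} = \sqrt{26547}$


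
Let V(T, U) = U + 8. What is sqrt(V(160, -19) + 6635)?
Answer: 12*sqrt(46) ≈ 81.388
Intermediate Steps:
V(T, U) = 8 + U
sqrt(V(160, -19) + 6635) = sqrt((8 - 19) + 6635) = sqrt(-11 + 6635) = sqrt(6624) = 12*sqrt(46)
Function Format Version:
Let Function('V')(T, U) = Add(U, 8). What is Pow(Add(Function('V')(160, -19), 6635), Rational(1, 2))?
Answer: Mul(12, Pow(46, Rational(1, 2))) ≈ 81.388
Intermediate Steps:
Function('V')(T, U) = Add(8, U)
Pow(Add(Function('V')(160, -19), 6635), Rational(1, 2)) = Pow(Add(Add(8, -19), 6635), Rational(1, 2)) = Pow(Add(-11, 6635), Rational(1, 2)) = Pow(6624, Rational(1, 2)) = Mul(12, Pow(46, Rational(1, 2)))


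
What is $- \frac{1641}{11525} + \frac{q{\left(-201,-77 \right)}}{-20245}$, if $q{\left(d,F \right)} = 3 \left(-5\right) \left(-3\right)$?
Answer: $- \frac{6748134}{46664725} \approx -0.14461$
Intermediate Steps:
$q{\left(d,F \right)} = 45$ ($q{\left(d,F \right)} = \left(-15\right) \left(-3\right) = 45$)
$- \frac{1641}{11525} + \frac{q{\left(-201,-77 \right)}}{-20245} = - \frac{1641}{11525} + \frac{45}{-20245} = \left(-1641\right) \frac{1}{11525} + 45 \left(- \frac{1}{20245}\right) = - \frac{1641}{11525} - \frac{9}{4049} = - \frac{6748134}{46664725}$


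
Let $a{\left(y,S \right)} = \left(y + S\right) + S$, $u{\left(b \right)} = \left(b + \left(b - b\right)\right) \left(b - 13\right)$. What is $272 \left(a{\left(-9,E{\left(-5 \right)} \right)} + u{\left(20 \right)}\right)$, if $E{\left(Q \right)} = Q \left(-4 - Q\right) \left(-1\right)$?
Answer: $38352$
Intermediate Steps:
$u{\left(b \right)} = b \left(-13 + b\right)$ ($u{\left(b \right)} = \left(b + 0\right) \left(-13 + b\right) = b \left(-13 + b\right)$)
$E{\left(Q \right)} = - Q \left(-4 - Q\right)$
$a{\left(y,S \right)} = y + 2 S$ ($a{\left(y,S \right)} = \left(S + y\right) + S = y + 2 S$)
$272 \left(a{\left(-9,E{\left(-5 \right)} \right)} + u{\left(20 \right)}\right) = 272 \left(\left(-9 + 2 \left(- 5 \left(4 - 5\right)\right)\right) + 20 \left(-13 + 20\right)\right) = 272 \left(\left(-9 + 2 \left(\left(-5\right) \left(-1\right)\right)\right) + 20 \cdot 7\right) = 272 \left(\left(-9 + 2 \cdot 5\right) + 140\right) = 272 \left(\left(-9 + 10\right) + 140\right) = 272 \left(1 + 140\right) = 272 \cdot 141 = 38352$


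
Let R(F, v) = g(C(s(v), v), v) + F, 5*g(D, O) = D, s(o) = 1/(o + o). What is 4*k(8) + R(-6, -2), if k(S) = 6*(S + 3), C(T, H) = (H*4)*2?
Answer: 1274/5 ≈ 254.80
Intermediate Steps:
s(o) = 1/(2*o)
C(T, H) = 8*H (C(T, H) = (4*H)*2 = 8*H)
g(D, O) = D/5
k(S) = 18 + 6*S (k(S) = 6*(3 + S) = 18 + 6*S)
R(F, v) = F + 8*v/5 (R(F, v) = (8*v)/5 + F = 8*v/5 + F = F + 8*v/5)
4*k(8) + R(-6, -2) = 4*(18 + 6*8) + (-6 + (8/5)*(-2)) = 4*(18 + 48) + (-6 - 16/5) = 4*66 - 46/5 = 264 - 46/5 = 1274/5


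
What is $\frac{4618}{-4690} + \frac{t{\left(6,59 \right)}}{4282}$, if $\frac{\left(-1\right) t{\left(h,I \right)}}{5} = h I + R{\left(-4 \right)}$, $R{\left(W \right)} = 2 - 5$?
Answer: $- \frac{14002613}{10041290} \approx -1.3945$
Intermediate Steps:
$R{\left(W \right)} = -3$
$t{\left(h,I \right)} = 15 - 5 I h$ ($t{\left(h,I \right)} = - 5 \left(h I - 3\right) = - 5 \left(I h - 3\right) = - 5 \left(-3 + I h\right) = 15 - 5 I h$)
$\frac{4618}{-4690} + \frac{t{\left(6,59 \right)}}{4282} = \frac{4618}{-4690} + \frac{15 - 295 \cdot 6}{4282} = 4618 \left(- \frac{1}{4690}\right) + \left(15 - 1770\right) \frac{1}{4282} = - \frac{2309}{2345} - \frac{1755}{4282} = - \frac{14002613}{10041290}$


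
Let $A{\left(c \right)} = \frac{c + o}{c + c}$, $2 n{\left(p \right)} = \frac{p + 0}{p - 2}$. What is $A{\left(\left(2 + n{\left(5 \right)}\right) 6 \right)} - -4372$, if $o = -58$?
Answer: $\frac{148607}{34} \approx 4370.8$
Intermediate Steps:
$n{\left(p \right)} = \frac{p}{2 \left(-2 + p\right)}$ ($n{\left(p \right)} = \frac{\left(p + 0\right) \frac{1}{p - 2}}{2} = \frac{p \frac{1}{-2 + p}}{2} = \frac{p}{2 \left(-2 + p\right)}$)
$A{\left(c \right)} = \frac{-58 + c}{2 c}$ ($A{\left(c \right)} = \frac{c - 58}{c + c} = \frac{-58 + c}{2 c}$)
$A{\left(\left(2 + n{\left(5 \right)}\right) 6 \right)} - -4372 = \frac{-58 + \left(2 + \frac{1}{2} \cdot 5 \frac{1}{-2 + 5}\right) 6}{2 \left(2 + \frac{1}{2} \cdot 5 \frac{1}{-2 + 5}\right) 6} - -4372 = \frac{-58 + \left(2 + \frac{1}{2} \cdot 5 \cdot \frac{1}{3}\right) 6}{2 \left(2 + \frac{1}{2} \cdot 5 \cdot \frac{1}{3}\right) 6} + 4372 = \frac{-58 + \left(2 + \frac{5}{6}\right) 6}{2 \left(2 + \frac{5}{6}\right) 6} + 4372 = \frac{-58 + \frac{17}{6} \cdot 6}{2 \cdot \frac{17}{6} \cdot 6} + 4372 = \frac{-58 + 17}{2 \cdot 17} + 4372 = \frac{1}{2} \cdot \frac{1}{17} \left(-41\right) + 4372 = - \frac{41}{34} + 4372 = \frac{148607}{34}$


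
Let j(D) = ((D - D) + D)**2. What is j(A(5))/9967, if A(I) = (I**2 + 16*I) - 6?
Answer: 9801/9967 ≈ 0.98335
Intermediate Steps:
A(I) = -6 + I**2 + 16*I
j(D) = D**2 (j(D) = (0 + D)**2 = D**2)
j(A(5))/9967 = (-6 + 5**2 + 16*5)**2/9967 = (-6 + 25 + 80)**2*(1/9967) = 99**2*(1/9967) = 9801*(1/9967) = 9801/9967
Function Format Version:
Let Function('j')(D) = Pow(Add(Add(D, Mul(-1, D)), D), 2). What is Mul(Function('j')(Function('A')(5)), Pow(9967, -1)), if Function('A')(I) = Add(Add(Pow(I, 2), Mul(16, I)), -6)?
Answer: Rational(9801, 9967) ≈ 0.98335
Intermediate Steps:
Function('A')(I) = Add(-6, Pow(I, 2), Mul(16, I))
Function('j')(D) = Pow(D, 2) (Function('j')(D) = Pow(Add(0, D), 2) = Pow(D, 2))
Mul(Function('j')(Function('A')(5)), Pow(9967, -1)) = Mul(Pow(Add(-6, Pow(5, 2), Mul(16, 5)), 2), Pow(9967, -1)) = Mul(Pow(Add(-6, 25, 80), 2), Rational(1, 9967)) = Mul(Pow(99, 2), Rational(1, 9967)) = Mul(9801, Rational(1, 9967)) = Rational(9801, 9967)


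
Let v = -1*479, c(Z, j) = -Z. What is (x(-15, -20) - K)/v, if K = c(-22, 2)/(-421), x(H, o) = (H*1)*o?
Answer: -126322/201659 ≈ -0.62641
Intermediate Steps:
x(H, o) = H*o
K = -22/421 (K = -1*(-22)/(-421) = 22*(-1/421) = -22/421 ≈ -0.052257)
v = -479
(x(-15, -20) - K)/v = (-15*(-20) - 1*(-22/421))/(-479) = (300 + 22/421)*(-1/479) = (126322/421)*(-1/479) = -126322/201659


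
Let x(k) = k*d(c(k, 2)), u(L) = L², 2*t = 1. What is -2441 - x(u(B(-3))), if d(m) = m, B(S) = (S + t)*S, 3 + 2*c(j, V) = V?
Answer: -19303/8 ≈ -2412.9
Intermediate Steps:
t = ½ (t = (½)*1 = ½ ≈ 0.50000)
c(j, V) = -3/2 + V/2
B(S) = S*(½ + S) (B(S) = (S + ½)*S = (½ + S)*S = S*(½ + S))
x(k) = -k/2 (x(k) = k*(-3/2 + (½)*2) = k*(-3/2 + 1) = k*(-½) = -k/2)
-2441 - x(u(B(-3))) = -2441 - (-1)*(-3*(½ - 3))²/2 = -2441 - (-1)*(-3*(-5/2))²/2 = -2441 - (-1)*(15/2)²/2 = -2441 - (-1)*225/(2*4) = -2441 - 1*(-225/8) = -2441 + 225/8 = -19303/8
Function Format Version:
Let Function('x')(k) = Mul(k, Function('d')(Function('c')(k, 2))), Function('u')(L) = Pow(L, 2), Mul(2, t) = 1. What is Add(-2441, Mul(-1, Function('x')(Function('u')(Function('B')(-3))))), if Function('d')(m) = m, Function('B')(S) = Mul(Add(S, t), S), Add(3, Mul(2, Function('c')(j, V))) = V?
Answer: Rational(-19303, 8) ≈ -2412.9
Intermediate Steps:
t = Rational(1, 2) (t = Mul(Rational(1, 2), 1) = Rational(1, 2) ≈ 0.50000)
Function('c')(j, V) = Add(Rational(-3, 2), Mul(Rational(1, 2), V))
Function('B')(S) = Mul(S, Add(Rational(1, 2), S)) (Function('B')(S) = Mul(Add(S, Rational(1, 2)), S) = Mul(Add(Rational(1, 2), S), S) = Mul(S, Add(Rational(1, 2), S)))
Function('x')(k) = Mul(Rational(-1, 2), k) (Function('x')(k) = Mul(k, Add(Rational(-3, 2), Mul(Rational(1, 2), 2))) = Mul(k, Add(Rational(-3, 2), 1)) = Mul(k, Rational(-1, 2)) = Mul(Rational(-1, 2), k))
Add(-2441, Mul(-1, Function('x')(Function('u')(Function('B')(-3))))) = Add(-2441, Mul(-1, Mul(Rational(-1, 2), Pow(Mul(-3, Add(Rational(1, 2), -3)), 2)))) = Add(-2441, Mul(-1, Mul(Rational(-1, 2), Pow(Mul(-3, Rational(-5, 2)), 2)))) = Add(-2441, Mul(-1, Mul(Rational(-1, 2), Pow(Rational(15, 2), 2)))) = Add(-2441, Mul(-1, Mul(Rational(-1, 2), Rational(225, 4)))) = Add(-2441, Mul(-1, Rational(-225, 8))) = Add(-2441, Rational(225, 8)) = Rational(-19303, 8)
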